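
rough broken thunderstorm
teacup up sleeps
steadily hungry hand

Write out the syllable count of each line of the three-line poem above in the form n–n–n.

6–4–6

Line 1: rough(1) + broken(2) + thunderstorm(3) = 6
Line 2: teacup(2) + up(1) + sleeps(1) = 4
Line 3: steadily(3) + hungry(2) + hand(1) = 6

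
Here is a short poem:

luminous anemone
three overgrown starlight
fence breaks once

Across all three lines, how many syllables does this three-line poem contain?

16

Line 1: luminous(3) + anemone(4) = 7
Line 2: three(1) + overgrown(3) + starlight(2) = 6
Line 3: fence(1) + breaks(1) + once(1) = 3
Total: 7 + 6 + 3 = 16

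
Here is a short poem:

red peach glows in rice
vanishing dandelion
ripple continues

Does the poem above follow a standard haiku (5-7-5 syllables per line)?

Line 1: red (1), peach (1), glows (1), in (1), rice (1) → 5 ✓
Line 2: vanishing (3), dandelion (4) → 7 ✓
Line 3: ripple (2), continues (3) → 5 ✓

Yes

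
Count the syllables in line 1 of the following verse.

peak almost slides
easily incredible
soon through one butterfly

4

Line 1: peak(1) + almost(2) + slides(1) = 4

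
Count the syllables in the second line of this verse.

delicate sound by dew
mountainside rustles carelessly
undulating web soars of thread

8

The second line: "mountainside rustles carelessly": 3+2+3 = 8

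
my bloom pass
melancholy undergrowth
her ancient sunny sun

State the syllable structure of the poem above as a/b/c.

Line 1: "my bloom pass": 1+1+1 = 3
Line 2: "melancholy undergrowth": 4+3 = 7
Line 3: "her ancient sunny sun": 1+2+2+1 = 6

3/7/6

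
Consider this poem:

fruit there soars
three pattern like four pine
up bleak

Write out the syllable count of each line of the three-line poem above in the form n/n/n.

Line 1: "fruit there soars": 1+1+1 = 3
Line 2: "three pattern like four pine": 1+2+1+1+1 = 6
Line 3: "up bleak": 1+1 = 2

3/6/2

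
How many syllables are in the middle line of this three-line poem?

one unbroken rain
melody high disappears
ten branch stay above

7

The middle line: melody(3) + high(1) + disappears(3) = 7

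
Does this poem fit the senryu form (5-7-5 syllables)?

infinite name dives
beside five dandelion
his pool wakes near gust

Line 1: infinite (3), name (1), dives (1) → 5 ✓
Line 2: beside (2), five (1), dandelion (4) → 7 ✓
Line 3: his (1), pool (1), wakes (1), near (1), gust (1) → 5 ✓

Yes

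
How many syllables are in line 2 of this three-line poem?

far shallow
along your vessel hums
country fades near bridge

Line 2: "along your vessel hums": 2+1+2+1 = 6

6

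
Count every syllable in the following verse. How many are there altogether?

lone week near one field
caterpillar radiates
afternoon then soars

17

Line 1: lone(1) + week(1) + near(1) + one(1) + field(1) = 5
Line 2: caterpillar(4) + radiates(3) = 7
Line 3: afternoon(3) + then(1) + soars(1) = 5
Total: 5 + 7 + 5 = 17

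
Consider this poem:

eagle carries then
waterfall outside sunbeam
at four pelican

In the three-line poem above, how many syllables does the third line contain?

The third line: at(1) + four(1) + pelican(3) = 5

5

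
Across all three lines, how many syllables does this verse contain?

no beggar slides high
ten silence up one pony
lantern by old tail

Line 1: no(1) + beggar(2) + slides(1) + high(1) = 5
Line 2: ten(1) + silence(2) + up(1) + one(1) + pony(2) = 7
Line 3: lantern(2) + by(1) + old(1) + tail(1) = 5
Total: 5 + 7 + 5 = 17

17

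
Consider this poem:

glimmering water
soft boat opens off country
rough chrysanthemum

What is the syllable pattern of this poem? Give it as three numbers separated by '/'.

5/7/5

Line 1: glimmering(3) + water(2) = 5
Line 2: soft(1) + boat(1) + opens(2) + off(1) + country(2) = 7
Line 3: rough(1) + chrysanthemum(4) = 5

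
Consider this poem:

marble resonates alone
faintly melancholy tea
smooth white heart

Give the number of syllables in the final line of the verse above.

The final line: "smooth white heart": 1+1+1 = 3

3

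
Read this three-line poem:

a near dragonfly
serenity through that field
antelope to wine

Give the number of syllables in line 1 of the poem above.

5

Line 1: a(1) + near(1) + dragonfly(3) = 5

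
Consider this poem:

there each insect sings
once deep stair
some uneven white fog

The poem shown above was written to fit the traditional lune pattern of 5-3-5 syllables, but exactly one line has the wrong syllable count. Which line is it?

Line 1: "there each insect sings": 1+1+2+1 = 5 ✓
Line 2: "once deep stair": 1+1+1 = 3 ✓
Line 3: "some uneven white fog": 1+3+1+1 = 6 (expected 5)

The third line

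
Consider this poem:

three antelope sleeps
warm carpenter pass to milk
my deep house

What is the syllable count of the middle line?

The middle line: "warm carpenter pass to milk": 1+3+1+1+1 = 7

7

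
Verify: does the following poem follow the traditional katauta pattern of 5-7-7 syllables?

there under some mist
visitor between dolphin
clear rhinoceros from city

Line 1: "there under some mist": 1+2+1+1 = 5 ✓
Line 2: "visitor between dolphin": 3+2+2 = 7 ✓
Line 3: "clear rhinoceros from city": 1+4+1+2 = 8 (expected 7)

No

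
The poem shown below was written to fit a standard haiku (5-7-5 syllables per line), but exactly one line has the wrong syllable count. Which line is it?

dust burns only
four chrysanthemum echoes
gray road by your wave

The first line

Line 1: dust (1), burns (1), only (2) → 4 (expected 5)
Line 2: four (1), chrysanthemum (4), echoes (2) → 7 ✓
Line 3: gray (1), road (1), by (1), your (1), wave (1) → 5 ✓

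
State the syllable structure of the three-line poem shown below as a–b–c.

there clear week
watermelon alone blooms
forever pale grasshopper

3–7–7

Line 1: "there clear week": 1+1+1 = 3
Line 2: "watermelon alone blooms": 4+2+1 = 7
Line 3: "forever pale grasshopper": 3+1+3 = 7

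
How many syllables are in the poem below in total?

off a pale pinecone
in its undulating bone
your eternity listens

19

Line 1: off (1), a (1), pale (1), pinecone (2) → 5
Line 2: in (1), its (1), undulating (4), bone (1) → 7
Line 3: your (1), eternity (4), listens (2) → 7
Total: 5 + 7 + 7 = 19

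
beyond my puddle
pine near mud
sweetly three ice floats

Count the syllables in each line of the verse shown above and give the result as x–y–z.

Line 1: "beyond my puddle": 2+1+2 = 5
Line 2: "pine near mud": 1+1+1 = 3
Line 3: "sweetly three ice floats": 2+1+1+1 = 5

5–3–5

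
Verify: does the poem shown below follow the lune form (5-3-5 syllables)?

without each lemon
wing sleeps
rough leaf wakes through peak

No

Line 1: "without each lemon": 2+1+2 = 5 ✓
Line 2: "wing sleeps": 1+1 = 2 (expected 3)
Line 3: "rough leaf wakes through peak": 1+1+1+1+1 = 5 ✓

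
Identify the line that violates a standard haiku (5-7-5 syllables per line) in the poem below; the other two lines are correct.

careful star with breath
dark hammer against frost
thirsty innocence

Line 1: careful (2), star (1), with (1), breath (1) → 5 ✓
Line 2: dark (1), hammer (2), against (2), frost (1) → 6 (expected 7)
Line 3: thirsty (2), innocence (3) → 5 ✓

Line 2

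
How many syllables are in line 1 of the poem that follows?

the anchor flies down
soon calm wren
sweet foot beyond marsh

5

Line 1: the(1) + anchor(2) + flies(1) + down(1) = 5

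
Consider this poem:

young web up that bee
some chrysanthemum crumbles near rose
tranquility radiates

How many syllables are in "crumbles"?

2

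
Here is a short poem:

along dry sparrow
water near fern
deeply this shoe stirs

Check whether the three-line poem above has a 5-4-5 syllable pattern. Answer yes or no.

Yes

Line 1: along(2) + dry(1) + sparrow(2) = 5 ✓
Line 2: water(2) + near(1) + fern(1) = 4 ✓
Line 3: deeply(2) + this(1) + shoe(1) + stirs(1) = 5 ✓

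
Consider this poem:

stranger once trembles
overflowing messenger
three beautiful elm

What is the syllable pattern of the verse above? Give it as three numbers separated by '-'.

5-7-5

Line 1: "stranger once trembles": 2+1+2 = 5
Line 2: "overflowing messenger": 4+3 = 7
Line 3: "three beautiful elm": 1+3+1 = 5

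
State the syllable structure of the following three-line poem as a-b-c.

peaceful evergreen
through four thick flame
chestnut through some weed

Line 1: peaceful(2) + evergreen(3) = 5
Line 2: through(1) + four(1) + thick(1) + flame(1) = 4
Line 3: chestnut(2) + through(1) + some(1) + weed(1) = 5

5-4-5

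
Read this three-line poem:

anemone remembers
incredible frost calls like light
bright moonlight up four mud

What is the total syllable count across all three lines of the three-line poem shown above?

Line 1: anemone (4), remembers (3) → 7
Line 2: incredible (4), frost (1), calls (1), like (1), light (1) → 8
Line 3: bright (1), moonlight (2), up (1), four (1), mud (1) → 6
Total: 7 + 8 + 6 = 21

21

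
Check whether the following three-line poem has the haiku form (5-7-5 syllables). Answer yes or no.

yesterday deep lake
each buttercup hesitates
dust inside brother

Line 1: yesterday(3) + deep(1) + lake(1) = 5 ✓
Line 2: each(1) + buttercup(3) + hesitates(3) = 7 ✓
Line 3: dust(1) + inside(2) + brother(2) = 5 ✓

Yes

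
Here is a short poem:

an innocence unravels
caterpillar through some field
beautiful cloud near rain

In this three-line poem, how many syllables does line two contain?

7

Line two: caterpillar(4) + through(1) + some(1) + field(1) = 7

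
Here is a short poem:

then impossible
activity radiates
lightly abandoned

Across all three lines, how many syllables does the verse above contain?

17

Line 1: then (1), impossible (4) → 5
Line 2: activity (4), radiates (3) → 7
Line 3: lightly (2), abandoned (3) → 5
Total: 5 + 7 + 5 = 17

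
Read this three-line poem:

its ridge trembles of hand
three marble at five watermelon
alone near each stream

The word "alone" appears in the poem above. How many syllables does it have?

2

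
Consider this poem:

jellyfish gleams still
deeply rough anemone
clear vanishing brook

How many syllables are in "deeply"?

2

"deeply" has 2 syllables.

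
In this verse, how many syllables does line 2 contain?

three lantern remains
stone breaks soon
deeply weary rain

Line 2: "stone breaks soon": 1+1+1 = 3

3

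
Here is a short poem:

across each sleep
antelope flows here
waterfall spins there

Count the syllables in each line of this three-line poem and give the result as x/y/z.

4/5/5

Line 1: "across each sleep": 2+1+1 = 4
Line 2: "antelope flows here": 3+1+1 = 5
Line 3: "waterfall spins there": 3+1+1 = 5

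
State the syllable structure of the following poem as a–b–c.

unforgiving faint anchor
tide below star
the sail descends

7–4–4

Line 1: unforgiving (4), faint (1), anchor (2) → 7
Line 2: tide (1), below (2), star (1) → 4
Line 3: the (1), sail (1), descends (2) → 4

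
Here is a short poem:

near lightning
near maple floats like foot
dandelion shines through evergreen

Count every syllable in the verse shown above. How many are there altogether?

Line 1: "near lightning": 1+2 = 3
Line 2: "near maple floats like foot": 1+2+1+1+1 = 6
Line 3: "dandelion shines through evergreen": 4+1+1+3 = 9
Total: 3 + 6 + 9 = 18

18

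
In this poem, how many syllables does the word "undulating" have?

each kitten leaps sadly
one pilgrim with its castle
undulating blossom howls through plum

4

"undulating" has 4 syllables.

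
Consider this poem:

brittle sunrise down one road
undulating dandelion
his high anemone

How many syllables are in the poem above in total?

21

Line 1: brittle(2) + sunrise(2) + down(1) + one(1) + road(1) = 7
Line 2: undulating(4) + dandelion(4) = 8
Line 3: his(1) + high(1) + anemone(4) = 6
Total: 7 + 8 + 6 = 21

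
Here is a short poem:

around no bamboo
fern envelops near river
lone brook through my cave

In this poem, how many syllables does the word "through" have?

"through" has 1 syllable.

1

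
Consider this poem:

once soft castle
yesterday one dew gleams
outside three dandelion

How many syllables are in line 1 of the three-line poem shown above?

4

Line 1: once(1) + soft(1) + castle(2) = 4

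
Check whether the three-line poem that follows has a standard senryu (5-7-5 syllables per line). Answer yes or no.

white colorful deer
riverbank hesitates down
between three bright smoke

Yes

Line 1: white(1) + colorful(3) + deer(1) = 5 ✓
Line 2: riverbank(3) + hesitates(3) + down(1) = 7 ✓
Line 3: between(2) + three(1) + bright(1) + smoke(1) = 5 ✓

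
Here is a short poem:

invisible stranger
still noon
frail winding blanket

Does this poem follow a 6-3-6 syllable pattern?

No

Line 1: "invisible stranger": 4+2 = 6 ✓
Line 2: "still noon": 1+1 = 2 (expected 3)
Line 3: "frail winding blanket": 1+2+2 = 5 (expected 6)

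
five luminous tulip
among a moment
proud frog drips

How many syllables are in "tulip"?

2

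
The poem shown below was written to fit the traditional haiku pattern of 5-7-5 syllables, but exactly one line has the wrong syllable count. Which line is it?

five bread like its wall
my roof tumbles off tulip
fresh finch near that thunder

Line 1: five(1) + bread(1) + like(1) + its(1) + wall(1) = 5 ✓
Line 2: my(1) + roof(1) + tumbles(2) + off(1) + tulip(2) = 7 ✓
Line 3: fresh(1) + finch(1) + near(1) + that(1) + thunder(2) = 6 (expected 5)

The third line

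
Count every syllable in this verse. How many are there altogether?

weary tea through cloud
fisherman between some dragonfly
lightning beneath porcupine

21

Line 1: "weary tea through cloud": 2+1+1+1 = 5
Line 2: "fisherman between some dragonfly": 3+2+1+3 = 9
Line 3: "lightning beneath porcupine": 2+2+3 = 7
Total: 5 + 9 + 7 = 21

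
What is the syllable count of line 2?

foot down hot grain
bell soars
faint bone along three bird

2

Line 2: bell(1) + soars(1) = 2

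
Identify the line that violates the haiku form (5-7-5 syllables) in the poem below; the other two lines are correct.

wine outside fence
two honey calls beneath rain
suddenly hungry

Line 1

Line 1: wine (1), outside (2), fence (1) → 4 (expected 5)
Line 2: two (1), honey (2), calls (1), beneath (2), rain (1) → 7 ✓
Line 3: suddenly (3), hungry (2) → 5 ✓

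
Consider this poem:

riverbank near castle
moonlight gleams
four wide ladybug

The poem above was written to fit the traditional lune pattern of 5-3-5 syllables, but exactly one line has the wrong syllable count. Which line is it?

The first line

Line 1: riverbank (3), near (1), castle (2) → 6 (expected 5)
Line 2: moonlight (2), gleams (1) → 3 ✓
Line 3: four (1), wide (1), ladybug (3) → 5 ✓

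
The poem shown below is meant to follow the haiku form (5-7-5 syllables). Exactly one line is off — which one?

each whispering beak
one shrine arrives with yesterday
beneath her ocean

Line 2

Line 1: each(1) + whispering(3) + beak(1) = 5 ✓
Line 2: one(1) + shrine(1) + arrives(2) + with(1) + yesterday(3) = 8 (expected 7)
Line 3: beneath(2) + her(1) + ocean(2) = 5 ✓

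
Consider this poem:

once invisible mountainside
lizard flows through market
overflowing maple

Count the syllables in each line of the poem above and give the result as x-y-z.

8-6-6

Line 1: "once invisible mountainside": 1+4+3 = 8
Line 2: "lizard flows through market": 2+1+1+2 = 6
Line 3: "overflowing maple": 4+2 = 6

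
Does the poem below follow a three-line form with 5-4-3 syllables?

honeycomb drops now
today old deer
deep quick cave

Line 1: honeycomb (3), drops (1), now (1) → 5 ✓
Line 2: today (2), old (1), deer (1) → 4 ✓
Line 3: deep (1), quick (1), cave (1) → 3 ✓

Yes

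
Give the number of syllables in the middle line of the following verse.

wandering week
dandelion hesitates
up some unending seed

7

The middle line: dandelion (4), hesitates (3) → 7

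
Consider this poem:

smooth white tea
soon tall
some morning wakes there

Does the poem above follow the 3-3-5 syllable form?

No

Line 1: "smooth white tea": 1+1+1 = 3 ✓
Line 2: "soon tall": 1+1 = 2 (expected 3)
Line 3: "some morning wakes there": 1+2+1+1 = 5 ✓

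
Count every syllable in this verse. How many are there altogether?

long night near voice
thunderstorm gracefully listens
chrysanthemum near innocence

20

Line 1: "long night near voice": 1+1+1+1 = 4
Line 2: "thunderstorm gracefully listens": 3+3+2 = 8
Line 3: "chrysanthemum near innocence": 4+1+3 = 8
Total: 4 + 8 + 8 = 20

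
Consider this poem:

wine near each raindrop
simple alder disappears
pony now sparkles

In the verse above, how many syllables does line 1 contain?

Line 1: wine (1), near (1), each (1), raindrop (2) → 5

5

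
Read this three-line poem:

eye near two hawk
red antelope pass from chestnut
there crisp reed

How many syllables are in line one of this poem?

4

Line one: eye (1), near (1), two (1), hawk (1) → 4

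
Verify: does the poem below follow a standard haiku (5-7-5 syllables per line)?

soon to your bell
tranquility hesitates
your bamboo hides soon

No

Line 1: "soon to your bell": 1+1+1+1 = 4 (expected 5)
Line 2: "tranquility hesitates": 4+3 = 7 ✓
Line 3: "your bamboo hides soon": 1+2+1+1 = 5 ✓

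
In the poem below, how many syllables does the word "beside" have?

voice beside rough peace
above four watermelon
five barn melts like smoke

"beside" has 2 syllables.

2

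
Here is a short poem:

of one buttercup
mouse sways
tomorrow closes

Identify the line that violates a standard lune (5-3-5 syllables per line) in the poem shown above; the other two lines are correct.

Line 2

Line 1: "of one buttercup": 1+1+3 = 5 ✓
Line 2: "mouse sways": 1+1 = 2 (expected 3)
Line 3: "tomorrow closes": 3+2 = 5 ✓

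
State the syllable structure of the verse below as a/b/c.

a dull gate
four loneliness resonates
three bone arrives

3/7/4

Line 1: a(1) + dull(1) + gate(1) = 3
Line 2: four(1) + loneliness(3) + resonates(3) = 7
Line 3: three(1) + bone(1) + arrives(2) = 4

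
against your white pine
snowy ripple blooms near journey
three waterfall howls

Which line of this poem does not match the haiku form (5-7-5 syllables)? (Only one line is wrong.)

The second line

Line 1: against (2), your (1), white (1), pine (1) → 5 ✓
Line 2: snowy (2), ripple (2), blooms (1), near (1), journey (2) → 8 (expected 7)
Line 3: three (1), waterfall (3), howls (1) → 5 ✓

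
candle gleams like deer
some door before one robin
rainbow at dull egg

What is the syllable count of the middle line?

The middle line: "some door before one robin": 1+1+2+1+2 = 7

7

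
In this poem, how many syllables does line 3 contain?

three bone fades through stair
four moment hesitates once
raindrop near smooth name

5

Line 3: "raindrop near smooth name": 2+1+1+1 = 5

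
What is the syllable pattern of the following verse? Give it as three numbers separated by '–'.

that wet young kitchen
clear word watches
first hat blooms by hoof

Line 1: that(1) + wet(1) + young(1) + kitchen(2) = 5
Line 2: clear(1) + word(1) + watches(2) = 4
Line 3: first(1) + hat(1) + blooms(1) + by(1) + hoof(1) = 5

5–4–5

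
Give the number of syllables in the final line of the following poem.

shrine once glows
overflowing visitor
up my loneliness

5

The final line: "up my loneliness": 1+1+3 = 5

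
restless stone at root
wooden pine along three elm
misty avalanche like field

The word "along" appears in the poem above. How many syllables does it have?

"along" has 2 syllables.

2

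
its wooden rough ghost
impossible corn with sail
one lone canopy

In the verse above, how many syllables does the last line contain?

5

The last line: one (1), lone (1), canopy (3) → 5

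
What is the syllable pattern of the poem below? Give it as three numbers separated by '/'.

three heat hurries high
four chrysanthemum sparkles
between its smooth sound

5/7/5

Line 1: "three heat hurries high": 1+1+2+1 = 5
Line 2: "four chrysanthemum sparkles": 1+4+2 = 7
Line 3: "between its smooth sound": 2+1+1+1 = 5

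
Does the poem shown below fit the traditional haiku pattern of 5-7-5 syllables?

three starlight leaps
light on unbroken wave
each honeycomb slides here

Line 1: three(1) + starlight(2) + leaps(1) = 4 (expected 5)
Line 2: light(1) + on(1) + unbroken(3) + wave(1) = 6 (expected 7)
Line 3: each(1) + honeycomb(3) + slides(1) + here(1) = 6 (expected 5)

No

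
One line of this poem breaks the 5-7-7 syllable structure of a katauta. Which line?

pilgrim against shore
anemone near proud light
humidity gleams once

Line 1: pilgrim(2) + against(2) + shore(1) = 5 ✓
Line 2: anemone(4) + near(1) + proud(1) + light(1) = 7 ✓
Line 3: humidity(4) + gleams(1) + once(1) = 6 (expected 7)

The third line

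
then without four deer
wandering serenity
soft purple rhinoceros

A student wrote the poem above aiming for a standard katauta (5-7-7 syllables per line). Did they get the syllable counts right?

Yes

Line 1: then(1) + without(2) + four(1) + deer(1) = 5 ✓
Line 2: wandering(3) + serenity(4) = 7 ✓
Line 3: soft(1) + purple(2) + rhinoceros(4) = 7 ✓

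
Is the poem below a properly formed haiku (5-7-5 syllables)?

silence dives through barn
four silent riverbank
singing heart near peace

Line 1: silence(2) + dives(1) + through(1) + barn(1) = 5 ✓
Line 2: four(1) + silent(2) + riverbank(3) = 6 (expected 7)
Line 3: singing(2) + heart(1) + near(1) + peace(1) = 5 ✓

No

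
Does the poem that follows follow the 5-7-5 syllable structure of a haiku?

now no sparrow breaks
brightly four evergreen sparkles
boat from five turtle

No

Line 1: "now no sparrow breaks": 1+1+2+1 = 5 ✓
Line 2: "brightly four evergreen sparkles": 2+1+3+2 = 8 (expected 7)
Line 3: "boat from five turtle": 1+1+1+2 = 5 ✓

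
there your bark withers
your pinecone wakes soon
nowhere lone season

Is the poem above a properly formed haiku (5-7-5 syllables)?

Line 1: there(1) + your(1) + bark(1) + withers(2) = 5 ✓
Line 2: your(1) + pinecone(2) + wakes(1) + soon(1) = 5 (expected 7)
Line 3: nowhere(2) + lone(1) + season(2) = 5 ✓

No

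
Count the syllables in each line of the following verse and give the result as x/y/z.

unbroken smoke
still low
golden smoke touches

Line 1: unbroken(3) + smoke(1) = 4
Line 2: still(1) + low(1) = 2
Line 3: golden(2) + smoke(1) + touches(2) = 5

4/2/5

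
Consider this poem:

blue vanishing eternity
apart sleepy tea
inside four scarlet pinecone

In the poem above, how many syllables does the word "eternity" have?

4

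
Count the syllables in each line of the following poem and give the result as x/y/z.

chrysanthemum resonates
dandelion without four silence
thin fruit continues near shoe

Line 1: "chrysanthemum resonates": 4+3 = 7
Line 2: "dandelion without four silence": 4+2+1+2 = 9
Line 3: "thin fruit continues near shoe": 1+1+3+1+1 = 7

7/9/7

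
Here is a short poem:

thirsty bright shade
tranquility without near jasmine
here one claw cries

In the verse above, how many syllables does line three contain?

4

Line three: here (1), one (1), claw (1), cries (1) → 4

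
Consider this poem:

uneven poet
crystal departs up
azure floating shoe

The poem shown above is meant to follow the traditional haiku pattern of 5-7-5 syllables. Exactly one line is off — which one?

Line 1: "uneven poet": 3+2 = 5 ✓
Line 2: "crystal departs up": 2+2+1 = 5 (expected 7)
Line 3: "azure floating shoe": 2+2+1 = 5 ✓

Line 2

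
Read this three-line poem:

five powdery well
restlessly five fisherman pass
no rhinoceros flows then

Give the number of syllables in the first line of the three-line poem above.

The first line: five (1), powdery (3), well (1) → 5

5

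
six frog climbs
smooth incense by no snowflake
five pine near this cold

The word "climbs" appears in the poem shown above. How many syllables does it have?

1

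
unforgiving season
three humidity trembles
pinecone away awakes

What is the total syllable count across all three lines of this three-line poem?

19

Line 1: unforgiving (4), season (2) → 6
Line 2: three (1), humidity (4), trembles (2) → 7
Line 3: pinecone (2), away (2), awakes (2) → 6
Total: 6 + 7 + 6 = 19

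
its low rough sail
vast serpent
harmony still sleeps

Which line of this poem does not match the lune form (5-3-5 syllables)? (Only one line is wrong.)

Line 1: "its low rough sail": 1+1+1+1 = 4 (expected 5)
Line 2: "vast serpent": 1+2 = 3 ✓
Line 3: "harmony still sleeps": 3+1+1 = 5 ✓

The first line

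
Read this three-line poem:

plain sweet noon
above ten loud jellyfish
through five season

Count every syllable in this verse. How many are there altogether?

Line 1: plain(1) + sweet(1) + noon(1) = 3
Line 2: above(2) + ten(1) + loud(1) + jellyfish(3) = 7
Line 3: through(1) + five(1) + season(2) = 4
Total: 3 + 7 + 4 = 14

14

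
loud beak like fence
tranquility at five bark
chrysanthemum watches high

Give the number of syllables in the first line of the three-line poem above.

4

The first line: "loud beak like fence": 1+1+1+1 = 4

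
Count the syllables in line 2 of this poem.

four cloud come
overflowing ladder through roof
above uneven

8

Line 2: "overflowing ladder through roof": 4+2+1+1 = 8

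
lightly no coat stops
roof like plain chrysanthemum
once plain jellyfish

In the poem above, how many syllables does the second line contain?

7

The second line: roof(1) + like(1) + plain(1) + chrysanthemum(4) = 7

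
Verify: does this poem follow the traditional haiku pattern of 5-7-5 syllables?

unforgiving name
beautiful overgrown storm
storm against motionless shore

No

Line 1: unforgiving (4), name (1) → 5 ✓
Line 2: beautiful (3), overgrown (3), storm (1) → 7 ✓
Line 3: storm (1), against (2), motionless (3), shore (1) → 7 (expected 5)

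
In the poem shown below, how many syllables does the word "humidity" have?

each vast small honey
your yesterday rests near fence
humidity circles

4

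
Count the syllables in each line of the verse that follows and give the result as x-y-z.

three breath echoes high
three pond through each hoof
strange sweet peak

Line 1: "three breath echoes high": 1+1+2+1 = 5
Line 2: "three pond through each hoof": 1+1+1+1+1 = 5
Line 3: "strange sweet peak": 1+1+1 = 3

5-5-3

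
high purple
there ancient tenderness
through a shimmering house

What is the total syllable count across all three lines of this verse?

Line 1: "high purple": 1+2 = 3
Line 2: "there ancient tenderness": 1+2+3 = 6
Line 3: "through a shimmering house": 1+1+3+1 = 6
Total: 3 + 6 + 6 = 15

15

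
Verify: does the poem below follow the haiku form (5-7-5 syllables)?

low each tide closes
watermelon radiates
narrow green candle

Yes

Line 1: "low each tide closes": 1+1+1+2 = 5 ✓
Line 2: "watermelon radiates": 4+3 = 7 ✓
Line 3: "narrow green candle": 2+1+2 = 5 ✓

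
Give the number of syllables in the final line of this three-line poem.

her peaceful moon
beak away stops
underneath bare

4

The final line: underneath (3), bare (1) → 4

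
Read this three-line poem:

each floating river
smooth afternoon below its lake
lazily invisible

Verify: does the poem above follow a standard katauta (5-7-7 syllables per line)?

Line 1: "each floating river": 1+2+2 = 5 ✓
Line 2: "smooth afternoon below its lake": 1+3+2+1+1 = 8 (expected 7)
Line 3: "lazily invisible": 3+4 = 7 ✓

No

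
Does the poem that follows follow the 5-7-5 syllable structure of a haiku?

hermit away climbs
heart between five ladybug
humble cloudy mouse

Yes

Line 1: "hermit away climbs": 2+2+1 = 5 ✓
Line 2: "heart between five ladybug": 1+2+1+3 = 7 ✓
Line 3: "humble cloudy mouse": 2+2+1 = 5 ✓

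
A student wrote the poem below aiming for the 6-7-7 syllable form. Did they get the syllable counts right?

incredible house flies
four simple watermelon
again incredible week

Line 1: "incredible house flies": 4+1+1 = 6 ✓
Line 2: "four simple watermelon": 1+2+4 = 7 ✓
Line 3: "again incredible week": 2+4+1 = 7 ✓

Yes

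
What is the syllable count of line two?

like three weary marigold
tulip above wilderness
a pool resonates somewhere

Line two: tulip(2) + above(2) + wilderness(3) = 7

7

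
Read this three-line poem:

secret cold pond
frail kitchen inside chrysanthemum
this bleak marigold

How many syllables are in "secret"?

"secret" has 2 syllables.

2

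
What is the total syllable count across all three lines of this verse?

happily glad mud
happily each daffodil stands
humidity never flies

Line 1: happily(3) + glad(1) + mud(1) = 5
Line 2: happily(3) + each(1) + daffodil(3) + stands(1) = 8
Line 3: humidity(4) + never(2) + flies(1) = 7
Total: 5 + 8 + 7 = 20

20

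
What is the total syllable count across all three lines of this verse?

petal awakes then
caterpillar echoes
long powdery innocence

Line 1: petal (2), awakes (2), then (1) → 5
Line 2: caterpillar (4), echoes (2) → 6
Line 3: long (1), powdery (3), innocence (3) → 7
Total: 5 + 6 + 7 = 18

18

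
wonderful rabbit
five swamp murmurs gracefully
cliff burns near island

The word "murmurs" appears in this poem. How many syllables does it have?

"murmurs" has 2 syllables.

2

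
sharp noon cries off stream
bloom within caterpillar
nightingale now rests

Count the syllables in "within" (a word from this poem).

2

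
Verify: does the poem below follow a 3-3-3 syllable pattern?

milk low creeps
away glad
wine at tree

Line 1: "milk low creeps": 1+1+1 = 3 ✓
Line 2: "away glad": 2+1 = 3 ✓
Line 3: "wine at tree": 1+1+1 = 3 ✓

Yes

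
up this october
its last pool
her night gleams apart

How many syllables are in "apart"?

2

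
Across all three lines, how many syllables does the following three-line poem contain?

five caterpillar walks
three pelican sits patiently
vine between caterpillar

21

Line 1: five(1) + caterpillar(4) + walks(1) = 6
Line 2: three(1) + pelican(3) + sits(1) + patiently(3) = 8
Line 3: vine(1) + between(2) + caterpillar(4) = 7
Total: 6 + 8 + 7 = 21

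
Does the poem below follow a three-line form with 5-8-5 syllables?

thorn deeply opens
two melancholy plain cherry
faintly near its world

Yes

Line 1: thorn (1), deeply (2), opens (2) → 5 ✓
Line 2: two (1), melancholy (4), plain (1), cherry (2) → 8 ✓
Line 3: faintly (2), near (1), its (1), world (1) → 5 ✓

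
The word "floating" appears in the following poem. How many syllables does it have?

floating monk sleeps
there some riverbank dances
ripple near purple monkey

2

"floating" has 2 syllables.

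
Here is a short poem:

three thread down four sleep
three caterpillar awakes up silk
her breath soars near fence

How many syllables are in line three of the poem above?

Line three: her(1) + breath(1) + soars(1) + near(1) + fence(1) = 5

5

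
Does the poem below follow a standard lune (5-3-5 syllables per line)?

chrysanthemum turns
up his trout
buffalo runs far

Yes

Line 1: chrysanthemum(4) + turns(1) = 5 ✓
Line 2: up(1) + his(1) + trout(1) = 3 ✓
Line 3: buffalo(3) + runs(1) + far(1) = 5 ✓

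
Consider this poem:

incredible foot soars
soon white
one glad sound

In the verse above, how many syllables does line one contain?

Line one: incredible(4) + foot(1) + soars(1) = 6

6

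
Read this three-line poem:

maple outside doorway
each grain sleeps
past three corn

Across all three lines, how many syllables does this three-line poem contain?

Line 1: maple(2) + outside(2) + doorway(2) = 6
Line 2: each(1) + grain(1) + sleeps(1) = 3
Line 3: past(1) + three(1) + corn(1) = 3
Total: 6 + 3 + 3 = 12

12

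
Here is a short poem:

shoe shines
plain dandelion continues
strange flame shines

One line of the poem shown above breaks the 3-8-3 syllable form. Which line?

Line 1: shoe(1) + shines(1) = 2 (expected 3)
Line 2: plain(1) + dandelion(4) + continues(3) = 8 ✓
Line 3: strange(1) + flame(1) + shines(1) = 3 ✓

Line 1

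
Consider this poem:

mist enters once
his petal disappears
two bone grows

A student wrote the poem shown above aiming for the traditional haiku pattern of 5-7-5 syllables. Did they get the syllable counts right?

Line 1: mist(1) + enters(2) + once(1) = 4 (expected 5)
Line 2: his(1) + petal(2) + disappears(3) = 6 (expected 7)
Line 3: two(1) + bone(1) + grows(1) = 3 (expected 5)

No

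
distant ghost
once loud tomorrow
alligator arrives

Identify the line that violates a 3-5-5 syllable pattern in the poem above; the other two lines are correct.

Line 1: distant(2) + ghost(1) = 3 ✓
Line 2: once(1) + loud(1) + tomorrow(3) = 5 ✓
Line 3: alligator(4) + arrives(2) = 6 (expected 5)

Line 3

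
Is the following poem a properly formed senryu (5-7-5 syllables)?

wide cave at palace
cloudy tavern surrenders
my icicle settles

No

Line 1: wide(1) + cave(1) + at(1) + palace(2) = 5 ✓
Line 2: cloudy(2) + tavern(2) + surrenders(3) = 7 ✓
Line 3: my(1) + icicle(3) + settles(2) = 6 (expected 5)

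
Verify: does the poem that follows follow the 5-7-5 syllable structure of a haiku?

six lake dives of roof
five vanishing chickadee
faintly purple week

Yes

Line 1: six (1), lake (1), dives (1), of (1), roof (1) → 5 ✓
Line 2: five (1), vanishing (3), chickadee (3) → 7 ✓
Line 3: faintly (2), purple (2), week (1) → 5 ✓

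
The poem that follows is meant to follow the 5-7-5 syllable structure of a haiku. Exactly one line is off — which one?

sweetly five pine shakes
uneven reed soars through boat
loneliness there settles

Line 1: sweetly (2), five (1), pine (1), shakes (1) → 5 ✓
Line 2: uneven (3), reed (1), soars (1), through (1), boat (1) → 7 ✓
Line 3: loneliness (3), there (1), settles (2) → 6 (expected 5)

Line 3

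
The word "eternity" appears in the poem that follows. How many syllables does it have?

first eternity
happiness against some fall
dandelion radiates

4

"eternity" has 4 syllables.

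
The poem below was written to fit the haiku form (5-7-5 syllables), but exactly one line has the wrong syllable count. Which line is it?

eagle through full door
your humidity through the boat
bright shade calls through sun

The second line

Line 1: "eagle through full door": 2+1+1+1 = 5 ✓
Line 2: "your humidity through the boat": 1+4+1+1+1 = 8 (expected 7)
Line 3: "bright shade calls through sun": 1+1+1+1+1 = 5 ✓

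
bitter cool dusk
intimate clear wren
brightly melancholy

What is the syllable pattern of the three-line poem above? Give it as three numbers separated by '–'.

Line 1: bitter(2) + cool(1) + dusk(1) = 4
Line 2: intimate(3) + clear(1) + wren(1) = 5
Line 3: brightly(2) + melancholy(4) = 6

4–5–6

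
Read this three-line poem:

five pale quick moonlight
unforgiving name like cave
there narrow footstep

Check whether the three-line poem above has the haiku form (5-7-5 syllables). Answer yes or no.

Line 1: five (1), pale (1), quick (1), moonlight (2) → 5 ✓
Line 2: unforgiving (4), name (1), like (1), cave (1) → 7 ✓
Line 3: there (1), narrow (2), footstep (2) → 5 ✓

Yes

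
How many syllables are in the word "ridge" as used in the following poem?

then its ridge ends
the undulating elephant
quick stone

1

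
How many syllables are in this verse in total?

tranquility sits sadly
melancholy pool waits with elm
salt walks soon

Line 1: tranquility (4), sits (1), sadly (2) → 7
Line 2: melancholy (4), pool (1), waits (1), with (1), elm (1) → 8
Line 3: salt (1), walks (1), soon (1) → 3
Total: 7 + 8 + 3 = 18

18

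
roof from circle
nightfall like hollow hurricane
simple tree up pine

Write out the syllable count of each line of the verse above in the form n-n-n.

4-8-5

Line 1: roof (1), from (1), circle (2) → 4
Line 2: nightfall (2), like (1), hollow (2), hurricane (3) → 8
Line 3: simple (2), tree (1), up (1), pine (1) → 5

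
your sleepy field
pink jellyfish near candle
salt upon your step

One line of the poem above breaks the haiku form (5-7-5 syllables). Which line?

Line 1: "your sleepy field": 1+2+1 = 4 (expected 5)
Line 2: "pink jellyfish near candle": 1+3+1+2 = 7 ✓
Line 3: "salt upon your step": 1+2+1+1 = 5 ✓

The first line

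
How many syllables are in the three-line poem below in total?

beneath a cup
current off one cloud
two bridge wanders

Line 1: beneath(2) + a(1) + cup(1) = 4
Line 2: current(2) + off(1) + one(1) + cloud(1) = 5
Line 3: two(1) + bridge(1) + wanders(2) = 4
Total: 4 + 5 + 4 = 13

13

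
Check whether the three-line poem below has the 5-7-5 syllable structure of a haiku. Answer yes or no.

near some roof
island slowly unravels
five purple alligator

Line 1: near (1), some (1), roof (1) → 3 (expected 5)
Line 2: island (2), slowly (2), unravels (3) → 7 ✓
Line 3: five (1), purple (2), alligator (4) → 7 (expected 5)

No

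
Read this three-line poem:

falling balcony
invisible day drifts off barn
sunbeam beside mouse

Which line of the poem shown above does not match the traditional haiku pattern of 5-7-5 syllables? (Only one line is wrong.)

Line 1: "falling balcony": 2+3 = 5 ✓
Line 2: "invisible day drifts off barn": 4+1+1+1+1 = 8 (expected 7)
Line 3: "sunbeam beside mouse": 2+2+1 = 5 ✓

The second line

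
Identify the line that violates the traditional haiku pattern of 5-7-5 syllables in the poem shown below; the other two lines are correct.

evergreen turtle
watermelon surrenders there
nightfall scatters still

Line 2

Line 1: evergreen(3) + turtle(2) = 5 ✓
Line 2: watermelon(4) + surrenders(3) + there(1) = 8 (expected 7)
Line 3: nightfall(2) + scatters(2) + still(1) = 5 ✓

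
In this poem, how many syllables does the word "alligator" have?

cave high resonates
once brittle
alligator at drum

4

"alligator" has 4 syllables.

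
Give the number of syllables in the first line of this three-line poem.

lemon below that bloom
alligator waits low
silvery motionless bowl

The first line: lemon (2), below (2), that (1), bloom (1) → 6

6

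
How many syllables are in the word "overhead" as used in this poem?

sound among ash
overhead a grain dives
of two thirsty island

"overhead" has 3 syllables.

3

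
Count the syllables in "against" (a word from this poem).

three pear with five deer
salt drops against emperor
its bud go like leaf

2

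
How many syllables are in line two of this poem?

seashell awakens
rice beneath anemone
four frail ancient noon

7

Line two: rice (1), beneath (2), anemone (4) → 7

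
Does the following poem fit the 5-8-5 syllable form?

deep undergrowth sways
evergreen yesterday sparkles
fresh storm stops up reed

Line 1: deep (1), undergrowth (3), sways (1) → 5 ✓
Line 2: evergreen (3), yesterday (3), sparkles (2) → 8 ✓
Line 3: fresh (1), storm (1), stops (1), up (1), reed (1) → 5 ✓

Yes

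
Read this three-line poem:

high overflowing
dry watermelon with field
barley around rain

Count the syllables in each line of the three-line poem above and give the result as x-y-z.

Line 1: high (1), overflowing (4) → 5
Line 2: dry (1), watermelon (4), with (1), field (1) → 7
Line 3: barley (2), around (2), rain (1) → 5

5-7-5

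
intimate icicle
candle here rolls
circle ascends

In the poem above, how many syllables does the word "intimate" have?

"intimate" has 3 syllables.

3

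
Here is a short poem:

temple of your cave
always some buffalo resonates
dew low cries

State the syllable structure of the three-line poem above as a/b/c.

Line 1: "temple of your cave": 2+1+1+1 = 5
Line 2: "always some buffalo resonates": 2+1+3+3 = 9
Line 3: "dew low cries": 1+1+1 = 3

5/9/3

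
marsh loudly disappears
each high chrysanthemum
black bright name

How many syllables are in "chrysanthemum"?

4

"chrysanthemum" has 4 syllables.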